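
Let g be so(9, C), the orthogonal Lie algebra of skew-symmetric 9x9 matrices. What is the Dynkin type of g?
B_4 (so(9))

This is so(9) with 9 odd, which has dimension 9(9-1)/2 = 36 and rank (9-1)/2 = 4. In the classification of classical Lie algebras, the orthogonal algebra so(2n+1) in an odd number of variables has type B_n; here n = 4, so the Dynkin diagram is a chain of 4 nodes with a double edge at one end; the terminal node there is the unique short simple root (B_4). Hence the type is B_4.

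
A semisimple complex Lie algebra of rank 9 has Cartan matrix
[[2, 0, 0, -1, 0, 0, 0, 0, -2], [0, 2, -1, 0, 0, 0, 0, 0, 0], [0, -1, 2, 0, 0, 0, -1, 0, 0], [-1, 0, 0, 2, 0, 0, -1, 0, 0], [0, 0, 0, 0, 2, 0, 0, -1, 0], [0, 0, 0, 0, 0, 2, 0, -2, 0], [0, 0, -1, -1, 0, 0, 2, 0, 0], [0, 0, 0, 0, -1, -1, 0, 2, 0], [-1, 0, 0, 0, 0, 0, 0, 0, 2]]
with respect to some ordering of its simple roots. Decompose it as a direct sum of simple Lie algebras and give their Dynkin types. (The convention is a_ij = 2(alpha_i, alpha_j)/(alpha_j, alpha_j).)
B_6 ⊕ C_3

The diagram associated to this matrix has two connected components: the simple roots {alpha_1, alpha_2, alpha_3, alpha_4, alpha_7, alpha_9} form a chain of 6 nodes with a double edge at one end; the terminal node there is the unique short simple root (B_6), and {alpha_5, alpha_6, alpha_8} form a chain of 3 nodes with a double edge at one end; the terminal node there is the unique long simple root (C_3). A semisimple Lie algebra decomposes uniquely as the direct sum of simple ideals, one per connected component of its Dynkin diagram, so g ≅ B_6 ⊕ C_3 (dimension 78 + 21 = 99).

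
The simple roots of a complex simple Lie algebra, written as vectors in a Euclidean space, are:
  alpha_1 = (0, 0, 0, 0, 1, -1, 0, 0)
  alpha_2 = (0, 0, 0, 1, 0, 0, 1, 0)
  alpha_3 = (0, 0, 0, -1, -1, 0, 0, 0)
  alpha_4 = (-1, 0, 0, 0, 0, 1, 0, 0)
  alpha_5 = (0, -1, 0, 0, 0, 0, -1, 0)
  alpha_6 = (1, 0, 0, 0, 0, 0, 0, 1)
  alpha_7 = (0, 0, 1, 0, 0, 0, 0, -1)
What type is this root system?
Compute the Cartan integers a_ij = 2(alpha_i, alpha_j)/(alpha_j, alpha_j); the resulting 7x7 Cartan matrix is
[[2, 0, -1, -1, 0, 0, 0], [0, 2, -1, 0, -1, 0, 0], [-1, -1, 2, 0, 0, 0, 0], [-1, 0, 0, 2, 0, -1, 0], [0, -1, 0, 0, 2, 0, 0], [0, 0, 0, -1, 0, 2, -1], [0, 0, 0, 0, 0, -1, 2]].
All simple roots have the same length, so the diagram is simply laced. The associated Dynkin diagram is a chain of 7 nodes with single edges (A_7), so the type is A_7 (the algebra sl(8)).

type A_7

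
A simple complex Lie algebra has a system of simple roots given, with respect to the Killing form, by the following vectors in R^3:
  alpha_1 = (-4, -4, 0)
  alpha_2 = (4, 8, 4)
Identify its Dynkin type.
G_2

Compute the Cartan integers a_ij = 2(alpha_i, alpha_j)/(alpha_j, alpha_j); the resulting 2x2 Cartan matrix is
[[2, -1], [-3, 2]].
The roots have two lengths (squared-length ratio 3:1); the short ones are alpha_{1}. The associated Dynkin diagram is two nodes joined by a triple edge (G_2), so the type is G_2.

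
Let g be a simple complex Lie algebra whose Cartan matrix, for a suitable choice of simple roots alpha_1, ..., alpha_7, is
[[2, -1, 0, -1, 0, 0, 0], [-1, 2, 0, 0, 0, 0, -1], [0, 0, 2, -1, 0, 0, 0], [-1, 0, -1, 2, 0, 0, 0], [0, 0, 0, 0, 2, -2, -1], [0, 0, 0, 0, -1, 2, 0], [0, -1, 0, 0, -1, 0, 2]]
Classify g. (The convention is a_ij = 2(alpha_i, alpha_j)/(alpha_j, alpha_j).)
The matrix has rank 7 with 2's on the diagonal. Reading the off-diagonal entries as Dynkin edges (a single edge where a_ij = a_ji = -1; a double or triple edge where a_ij * a_ji = 2 or 3), the diagram is a chain of 7 nodes with a double edge at one end; the terminal node there is the unique short simple root (B_7). One simple-root ordering that puts it in standard form is (alpha_3, alpha_4, alpha_1, alpha_2, alpha_7, alpha_5, alpha_6). So the algebra is type B_7, i.e. so(15).

type B_7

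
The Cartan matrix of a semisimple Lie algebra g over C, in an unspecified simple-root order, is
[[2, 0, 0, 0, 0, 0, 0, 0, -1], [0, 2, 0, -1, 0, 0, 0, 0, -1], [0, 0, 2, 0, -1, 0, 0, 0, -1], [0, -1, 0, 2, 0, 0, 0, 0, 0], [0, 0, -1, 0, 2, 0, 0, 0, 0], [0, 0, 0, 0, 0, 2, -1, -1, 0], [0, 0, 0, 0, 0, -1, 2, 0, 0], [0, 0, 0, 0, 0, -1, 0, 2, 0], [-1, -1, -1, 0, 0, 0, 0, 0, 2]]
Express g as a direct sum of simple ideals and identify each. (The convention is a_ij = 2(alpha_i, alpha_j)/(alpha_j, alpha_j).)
The diagram associated to this matrix has two connected components: the simple roots {alpha_6, alpha_7, alpha_8} form a chain of 3 nodes with single edges (A_3), and {alpha_1, alpha_2, alpha_3, alpha_4, alpha_5, alpha_9} form a chain of 5 nodes with one extra node attached to the third node from one end (E_6). A semisimple Lie algebra decomposes uniquely as the direct sum of simple ideals, one per connected component of its Dynkin diagram, so g ≅ A_3 ⊕ E_6 (dimension 15 + 78 = 93).

type A_3 + type E_6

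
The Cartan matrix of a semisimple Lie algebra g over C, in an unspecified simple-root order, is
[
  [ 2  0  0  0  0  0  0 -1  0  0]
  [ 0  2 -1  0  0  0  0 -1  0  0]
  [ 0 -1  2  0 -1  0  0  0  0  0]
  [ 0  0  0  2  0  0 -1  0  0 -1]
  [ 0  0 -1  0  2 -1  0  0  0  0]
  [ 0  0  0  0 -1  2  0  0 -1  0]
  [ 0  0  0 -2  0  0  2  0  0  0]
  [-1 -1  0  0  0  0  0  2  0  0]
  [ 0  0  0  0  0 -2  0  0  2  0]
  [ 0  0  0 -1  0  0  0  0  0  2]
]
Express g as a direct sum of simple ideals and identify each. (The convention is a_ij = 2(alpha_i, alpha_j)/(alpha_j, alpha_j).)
C_3 ⊕ C_7

The diagram associated to this matrix has two connected components: the simple roots {alpha_4, alpha_7, alpha_10} form a chain of 3 nodes with a double edge at one end; the terminal node there is the unique long simple root (C_3), and {alpha_1, alpha_2, alpha_3, alpha_5, alpha_6, alpha_8, alpha_9} form a chain of 7 nodes with a double edge at one end; the terminal node there is the unique long simple root (C_7). A semisimple Lie algebra decomposes uniquely as the direct sum of simple ideals, one per connected component of its Dynkin diagram, so g ≅ C_3 ⊕ C_7 (dimension 21 + 105 = 126).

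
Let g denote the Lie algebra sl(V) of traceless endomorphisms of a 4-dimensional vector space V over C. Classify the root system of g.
This is sl(4), which has dimension 4^2 - 1 = 15 and rank 4 - 1 = 3 (a Cartan subalgebra is the diagonal traceless matrices). In the classification of classical Lie algebras, the special linear algebra sl(n+1) has type A_n; here n = 3, so the Dynkin diagram is a chain of 3 nodes with single edges (A_3). Hence the type is A_3.

A_3 (sl(4))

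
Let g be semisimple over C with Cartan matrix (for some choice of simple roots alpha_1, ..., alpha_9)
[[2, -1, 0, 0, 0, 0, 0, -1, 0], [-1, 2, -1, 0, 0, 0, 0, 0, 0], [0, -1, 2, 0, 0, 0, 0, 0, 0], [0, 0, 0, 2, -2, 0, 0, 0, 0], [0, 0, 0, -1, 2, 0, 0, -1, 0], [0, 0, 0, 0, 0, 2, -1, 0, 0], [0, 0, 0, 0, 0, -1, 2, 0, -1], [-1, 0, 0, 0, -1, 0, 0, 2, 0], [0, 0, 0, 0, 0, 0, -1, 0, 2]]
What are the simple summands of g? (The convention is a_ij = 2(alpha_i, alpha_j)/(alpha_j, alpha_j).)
The diagram associated to this matrix has two connected components: the simple roots {alpha_6, alpha_7, alpha_9} form a chain of 3 nodes with single edges (A_3), and {alpha_1, alpha_2, alpha_3, alpha_4, alpha_5, alpha_8} form a chain of 6 nodes with a double edge at one end; the terminal node there is the unique long simple root (C_6). A semisimple Lie algebra decomposes uniquely as the direct sum of simple ideals, one per connected component of its Dynkin diagram, so g ≅ A_3 ⊕ C_6 (dimension 15 + 78 = 93).

A_3 (sl(4)) ⊕ C_6 (sp(12))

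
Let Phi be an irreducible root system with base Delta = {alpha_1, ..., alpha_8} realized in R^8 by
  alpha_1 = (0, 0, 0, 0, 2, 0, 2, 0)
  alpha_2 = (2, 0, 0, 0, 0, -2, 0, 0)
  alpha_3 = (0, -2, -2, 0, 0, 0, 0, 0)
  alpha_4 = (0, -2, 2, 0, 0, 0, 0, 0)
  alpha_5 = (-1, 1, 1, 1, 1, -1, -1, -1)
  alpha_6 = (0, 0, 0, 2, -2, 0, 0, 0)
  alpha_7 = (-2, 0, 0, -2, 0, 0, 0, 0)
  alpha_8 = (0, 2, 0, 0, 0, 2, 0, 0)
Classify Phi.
Compute the Cartan integers a_ij = 2(alpha_i, alpha_j)/(alpha_j, alpha_j); the resulting 8x8 Cartan matrix is
[[2, 0, 0, 0, 0, -1, 0, 0], [0, 2, 0, 0, 0, 0, -1, -1], [0, 0, 2, 0, -1, 0, 0, -1], [0, 0, 0, 2, 0, 0, 0, -1], [0, 0, -1, 0, 2, 0, 0, 0], [-1, 0, 0, 0, 0, 2, -1, 0], [0, -1, 0, 0, 0, -1, 2, 0], [0, -1, -1, -1, 0, 0, 0, 2]].
All simple roots have the same length, so the diagram is simply laced. The associated Dynkin diagram is a chain of 7 nodes with one extra node attached to the third node from one end (E_8), so the type is E_8.

E_8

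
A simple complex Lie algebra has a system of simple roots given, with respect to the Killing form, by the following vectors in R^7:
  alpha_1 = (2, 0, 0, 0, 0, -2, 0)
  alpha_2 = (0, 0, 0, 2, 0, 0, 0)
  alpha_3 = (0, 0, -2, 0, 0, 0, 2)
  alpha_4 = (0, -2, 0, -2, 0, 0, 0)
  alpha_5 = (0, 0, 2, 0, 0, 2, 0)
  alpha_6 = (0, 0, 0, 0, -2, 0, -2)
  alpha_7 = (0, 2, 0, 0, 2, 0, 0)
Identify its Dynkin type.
Compute the Cartan integers a_ij = 2(alpha_i, alpha_j)/(alpha_j, alpha_j); the resulting 7x7 Cartan matrix is
[[2, 0, 0, 0, -1, 0, 0], [0, 2, 0, -1, 0, 0, 0], [0, 0, 2, 0, -1, -1, 0], [0, -2, 0, 2, 0, 0, -1], [-1, 0, -1, 0, 2, 0, 0], [0, 0, -1, 0, 0, 2, -1], [0, 0, 0, -1, 0, -1, 2]].
The roots have two lengths (squared-length ratio 2:1); the short ones are alpha_{2}. The associated Dynkin diagram is a chain of 7 nodes with a double edge at one end; the terminal node there is the unique short simple root (B_7), so the type is B_7 (the algebra so(15)).

type B_7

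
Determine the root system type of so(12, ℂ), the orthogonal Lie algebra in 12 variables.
type D_6

This is so(12) with 12 even, which has dimension 12(12-1)/2 = 66 and rank 12/2 = 6. In the classification of classical Lie algebras, the orthogonal algebra so(2n) in an even number of variables has type D_n; here n = 6, so the Dynkin diagram is a chain of 4 nodes with a fork of two nodes at one end (D_6). Hence the type is D_6.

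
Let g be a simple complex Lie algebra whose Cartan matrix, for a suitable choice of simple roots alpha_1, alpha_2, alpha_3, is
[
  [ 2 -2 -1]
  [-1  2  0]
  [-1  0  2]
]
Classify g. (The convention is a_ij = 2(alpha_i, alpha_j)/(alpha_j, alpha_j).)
The matrix has rank 3 with 2's on the diagonal. Reading the off-diagonal entries as Dynkin edges (a single edge where a_ij = a_ji = -1; a double or triple edge where a_ij * a_ji = 2 or 3), the diagram is a chain of 3 nodes with a double edge at one end; the terminal node there is the unique short simple root (B_3). One simple-root ordering that puts it in standard form is (alpha_3, alpha_1, alpha_2). So the algebra is type B_3, i.e. so(7).

B3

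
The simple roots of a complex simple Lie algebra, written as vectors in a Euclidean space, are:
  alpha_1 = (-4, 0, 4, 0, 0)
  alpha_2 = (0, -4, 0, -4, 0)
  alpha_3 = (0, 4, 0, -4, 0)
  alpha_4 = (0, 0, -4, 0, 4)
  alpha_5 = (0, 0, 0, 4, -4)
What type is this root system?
D_5 (so(10))

Compute the Cartan integers a_ij = 2(alpha_i, alpha_j)/(alpha_j, alpha_j); the resulting 5x5 Cartan matrix is
[[2, 0, 0, -1, 0], [0, 2, 0, 0, -1], [0, 0, 2, 0, -1], [-1, 0, 0, 2, -1], [0, -1, -1, -1, 2]].
All simple roots have the same length, so the diagram is simply laced. The associated Dynkin diagram is a chain of 3 nodes with a fork of two nodes at one end (D_5), so the type is D_5 (the algebra so(10)).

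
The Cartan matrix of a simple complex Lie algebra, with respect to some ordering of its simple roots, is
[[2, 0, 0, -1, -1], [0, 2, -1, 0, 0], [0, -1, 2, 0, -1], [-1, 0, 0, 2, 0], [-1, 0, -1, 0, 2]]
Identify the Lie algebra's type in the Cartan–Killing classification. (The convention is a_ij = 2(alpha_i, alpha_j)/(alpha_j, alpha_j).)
A_5

The matrix has rank 5 with 2's on the diagonal. Reading the off-diagonal entries as Dynkin edges (a single edge where a_ij = a_ji = -1; a double or triple edge where a_ij * a_ji = 2 or 3), the diagram is a chain of 5 nodes with single edges (A_5). One simple-root ordering that puts it in standard form is (alpha_2, alpha_3, alpha_5, alpha_1, alpha_4). So the algebra is type A_5, i.e. sl(6).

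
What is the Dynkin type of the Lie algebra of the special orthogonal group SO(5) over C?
This is so(5) with 5 odd, which has dimension 5(5-1)/2 = 10 and rank (5-1)/2 = 2. In the classification of classical Lie algebras, the orthogonal algebra so(2n+1) in an odd number of variables has type B_n; here n = 2, so the Dynkin diagram is a chain of 2 nodes with a double edge at one end; the terminal node there is the unique short simple root (B_2). Hence the type is B_2.

type B_2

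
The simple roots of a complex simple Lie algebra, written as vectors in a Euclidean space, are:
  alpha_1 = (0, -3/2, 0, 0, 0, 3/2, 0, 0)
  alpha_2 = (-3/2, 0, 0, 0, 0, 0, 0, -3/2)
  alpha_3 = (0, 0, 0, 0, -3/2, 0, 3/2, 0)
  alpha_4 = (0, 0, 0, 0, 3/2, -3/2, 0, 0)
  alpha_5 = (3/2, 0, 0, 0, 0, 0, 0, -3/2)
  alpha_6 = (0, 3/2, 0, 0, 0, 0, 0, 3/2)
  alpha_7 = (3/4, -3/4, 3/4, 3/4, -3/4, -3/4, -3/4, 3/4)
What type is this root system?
Compute the Cartan integers a_ij = 2(alpha_i, alpha_j)/(alpha_j, alpha_j); the resulting 7x7 Cartan matrix is
[[2, 0, 0, -1, 0, -1, 0], [0, 2, 0, 0, 0, -1, -1], [0, 0, 2, -1, 0, 0, 0], [-1, 0, -1, 2, 0, 0, 0], [0, 0, 0, 0, 2, -1, 0], [-1, -1, 0, 0, -1, 2, 0], [0, -1, 0, 0, 0, 0, 2]].
All simple roots have the same length, so the diagram is simply laced. The associated Dynkin diagram is a chain of 6 nodes with one extra node attached to the third node from one end (E_7), so the type is E_7.

type E_7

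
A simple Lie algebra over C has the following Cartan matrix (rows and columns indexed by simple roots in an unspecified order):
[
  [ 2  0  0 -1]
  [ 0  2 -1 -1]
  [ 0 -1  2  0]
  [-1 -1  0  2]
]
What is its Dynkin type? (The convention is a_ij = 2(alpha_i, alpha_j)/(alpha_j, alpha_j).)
A4

The matrix has rank 4 with 2's on the diagonal. Reading the off-diagonal entries as Dynkin edges (a single edge where a_ij = a_ji = -1; a double or triple edge where a_ij * a_ji = 2 or 3), the diagram is a chain of 4 nodes with single edges (A_4). One simple-root ordering that puts it in standard form is (alpha_1, alpha_4, alpha_2, alpha_3). So the algebra is type A_4, i.e. sl(5).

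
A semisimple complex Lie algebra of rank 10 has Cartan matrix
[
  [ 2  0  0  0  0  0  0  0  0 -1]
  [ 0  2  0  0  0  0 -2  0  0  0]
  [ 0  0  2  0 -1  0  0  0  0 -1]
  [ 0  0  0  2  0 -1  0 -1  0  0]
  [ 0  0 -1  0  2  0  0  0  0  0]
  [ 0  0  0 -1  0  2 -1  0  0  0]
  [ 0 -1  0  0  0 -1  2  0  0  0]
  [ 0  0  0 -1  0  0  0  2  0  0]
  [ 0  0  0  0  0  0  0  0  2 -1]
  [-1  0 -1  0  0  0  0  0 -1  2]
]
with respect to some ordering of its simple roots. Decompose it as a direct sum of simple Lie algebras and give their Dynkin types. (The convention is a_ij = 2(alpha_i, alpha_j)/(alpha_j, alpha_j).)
The diagram associated to this matrix has two connected components: the simple roots {alpha_2, alpha_4, alpha_6, alpha_7, alpha_8} form a chain of 5 nodes with a double edge at one end; the terminal node there is the unique long simple root (C_5), and {alpha_1, alpha_3, alpha_5, alpha_9, alpha_10} form a chain of 3 nodes with a fork of two nodes at one end (D_5). A semisimple Lie algebra decomposes uniquely as the direct sum of simple ideals, one per connected component of its Dynkin diagram, so g ≅ C_5 ⊕ D_5 (dimension 55 + 45 = 100).

C_5 ⊕ D_5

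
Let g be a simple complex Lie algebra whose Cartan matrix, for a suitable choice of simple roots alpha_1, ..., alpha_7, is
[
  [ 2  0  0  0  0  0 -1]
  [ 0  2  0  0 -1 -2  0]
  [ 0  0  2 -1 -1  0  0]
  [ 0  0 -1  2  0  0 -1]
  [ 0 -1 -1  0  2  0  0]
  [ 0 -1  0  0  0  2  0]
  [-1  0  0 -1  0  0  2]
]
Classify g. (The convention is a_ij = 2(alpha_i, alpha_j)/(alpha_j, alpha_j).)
B_7

The matrix has rank 7 with 2's on the diagonal. Reading the off-diagonal entries as Dynkin edges (a single edge where a_ij = a_ji = -1; a double or triple edge where a_ij * a_ji = 2 or 3), the diagram is a chain of 7 nodes with a double edge at one end; the terminal node there is the unique short simple root (B_7). One simple-root ordering that puts it in standard form is (alpha_1, alpha_7, alpha_4, alpha_3, alpha_5, alpha_2, alpha_6). So the algebra is type B_7, i.e. so(15).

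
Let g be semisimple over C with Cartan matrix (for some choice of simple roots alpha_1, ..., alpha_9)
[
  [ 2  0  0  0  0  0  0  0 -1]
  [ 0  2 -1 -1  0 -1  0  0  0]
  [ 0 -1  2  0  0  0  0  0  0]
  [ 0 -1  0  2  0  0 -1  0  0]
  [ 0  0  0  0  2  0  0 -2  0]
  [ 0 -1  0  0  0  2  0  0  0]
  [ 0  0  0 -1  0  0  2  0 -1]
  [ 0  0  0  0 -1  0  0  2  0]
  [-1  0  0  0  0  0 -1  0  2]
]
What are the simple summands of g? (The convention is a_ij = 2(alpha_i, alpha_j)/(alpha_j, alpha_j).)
B_2 (so(5)) ⊕ D_7 (so(14))

The diagram associated to this matrix has two connected components: the simple roots {alpha_5, alpha_8} form a chain of 2 nodes with a double edge at one end; the terminal node there is the unique short simple root (B_2), and {alpha_1, alpha_2, alpha_3, alpha_4, alpha_6, alpha_7, alpha_9} form a chain of 5 nodes with a fork of two nodes at one end (D_7). A semisimple Lie algebra decomposes uniquely as the direct sum of simple ideals, one per connected component of its Dynkin diagram, so g ≅ B_2 ⊕ D_7 (dimension 10 + 91 = 101).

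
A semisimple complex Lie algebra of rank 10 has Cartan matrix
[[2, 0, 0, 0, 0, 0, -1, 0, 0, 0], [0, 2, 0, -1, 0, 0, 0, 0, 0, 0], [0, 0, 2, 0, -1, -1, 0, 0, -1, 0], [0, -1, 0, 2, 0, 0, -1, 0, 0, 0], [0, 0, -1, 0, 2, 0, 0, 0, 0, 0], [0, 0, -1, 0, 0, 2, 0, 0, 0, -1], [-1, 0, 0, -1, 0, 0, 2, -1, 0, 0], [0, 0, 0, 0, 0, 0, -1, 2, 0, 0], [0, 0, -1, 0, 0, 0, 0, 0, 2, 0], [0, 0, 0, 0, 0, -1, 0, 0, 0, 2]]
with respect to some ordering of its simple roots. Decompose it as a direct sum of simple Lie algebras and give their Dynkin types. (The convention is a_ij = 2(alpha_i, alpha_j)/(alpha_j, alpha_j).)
The diagram associated to this matrix has two connected components: the simple roots {alpha_1, alpha_2, alpha_4, alpha_7, alpha_8} form a chain of 3 nodes with a fork of two nodes at one end (D_5), and {alpha_3, alpha_5, alpha_6, alpha_9, alpha_10} form a chain of 3 nodes with a fork of two nodes at one end (D_5). A semisimple Lie algebra decomposes uniquely as the direct sum of simple ideals, one per connected component of its Dynkin diagram, so g ≅ D_5 ⊕ D_5 (dimension 45 + 45 = 90).

D_5 + D_5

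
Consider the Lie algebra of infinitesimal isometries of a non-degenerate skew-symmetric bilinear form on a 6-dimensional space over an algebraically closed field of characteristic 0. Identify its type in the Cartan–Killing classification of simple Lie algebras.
C_3

This is sp(6), which has dimension 6(6+1)/2 = 21 and rank 6/2 = 3. In the classification of classical Lie algebras, the symplectic algebra sp(2n) has type C_n; here n = 3, so the Dynkin diagram is a chain of 3 nodes with a double edge at one end; the terminal node there is the unique long simple root (C_3). Hence the type is C_3.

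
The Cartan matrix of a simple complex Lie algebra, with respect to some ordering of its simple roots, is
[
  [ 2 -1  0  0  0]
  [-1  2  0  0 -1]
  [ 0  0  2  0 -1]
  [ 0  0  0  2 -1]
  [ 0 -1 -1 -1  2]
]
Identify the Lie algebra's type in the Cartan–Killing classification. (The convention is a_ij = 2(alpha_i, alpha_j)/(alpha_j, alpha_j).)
D_5

The matrix has rank 5 with 2's on the diagonal. Reading the off-diagonal entries as Dynkin edges (a single edge where a_ij = a_ji = -1; a double or triple edge where a_ij * a_ji = 2 or 3), the diagram is a chain of 3 nodes with a fork of two nodes at one end (D_5). One simple-root ordering that puts it in standard form is (alpha_1, alpha_2, alpha_5, alpha_3, alpha_4). So the algebra is type D_5, i.e. so(10).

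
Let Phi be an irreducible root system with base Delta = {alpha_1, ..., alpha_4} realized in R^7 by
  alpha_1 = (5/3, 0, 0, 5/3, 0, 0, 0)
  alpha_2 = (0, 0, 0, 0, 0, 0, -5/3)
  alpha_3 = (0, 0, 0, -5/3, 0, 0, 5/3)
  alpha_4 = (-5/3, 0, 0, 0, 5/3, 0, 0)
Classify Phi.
B_4

Compute the Cartan integers a_ij = 2(alpha_i, alpha_j)/(alpha_j, alpha_j); the resulting 4x4 Cartan matrix is
[[2, 0, -1, -1], [0, 2, -1, 0], [-1, -2, 2, 0], [-1, 0, 0, 2]].
The roots have two lengths (squared-length ratio 2:1); the short ones are alpha_{2}. The associated Dynkin diagram is a chain of 4 nodes with a double edge at one end; the terminal node there is the unique short simple root (B_4), so the type is B_4 (the algebra so(9)).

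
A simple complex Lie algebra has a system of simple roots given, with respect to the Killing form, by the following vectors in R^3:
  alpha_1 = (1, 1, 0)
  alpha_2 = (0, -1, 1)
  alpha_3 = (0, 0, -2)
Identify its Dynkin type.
C_3

Compute the Cartan integers a_ij = 2(alpha_i, alpha_j)/(alpha_j, alpha_j); the resulting 3x3 Cartan matrix is
[[2, -1, 0], [-1, 2, -1], [0, -2, 2]].
The roots have two lengths (squared-length ratio 2:1); the short ones are alpha_{1,2}. The associated Dynkin diagram is a chain of 3 nodes with a double edge at one end; the terminal node there is the unique long simple root (C_3), so the type is C_3 (the algebra sp(6)).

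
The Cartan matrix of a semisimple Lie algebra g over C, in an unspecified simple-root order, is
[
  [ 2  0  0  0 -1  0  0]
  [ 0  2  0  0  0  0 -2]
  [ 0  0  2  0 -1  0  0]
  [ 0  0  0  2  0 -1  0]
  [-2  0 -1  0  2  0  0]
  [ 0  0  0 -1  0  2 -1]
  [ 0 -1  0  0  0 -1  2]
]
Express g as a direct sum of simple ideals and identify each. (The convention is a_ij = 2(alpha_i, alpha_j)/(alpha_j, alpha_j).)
The diagram associated to this matrix has two connected components: the simple roots {alpha_1, alpha_3, alpha_5} form a chain of 3 nodes with a double edge at one end; the terminal node there is the unique short simple root (B_3), and {alpha_2, alpha_4, alpha_6, alpha_7} form a chain of 4 nodes with a double edge at one end; the terminal node there is the unique long simple root (C_4). A semisimple Lie algebra decomposes uniquely as the direct sum of simple ideals, one per connected component of its Dynkin diagram, so g ≅ B_3 ⊕ C_4 (dimension 21 + 36 = 57).

B_3 (so(7)) + C_4 (sp(8))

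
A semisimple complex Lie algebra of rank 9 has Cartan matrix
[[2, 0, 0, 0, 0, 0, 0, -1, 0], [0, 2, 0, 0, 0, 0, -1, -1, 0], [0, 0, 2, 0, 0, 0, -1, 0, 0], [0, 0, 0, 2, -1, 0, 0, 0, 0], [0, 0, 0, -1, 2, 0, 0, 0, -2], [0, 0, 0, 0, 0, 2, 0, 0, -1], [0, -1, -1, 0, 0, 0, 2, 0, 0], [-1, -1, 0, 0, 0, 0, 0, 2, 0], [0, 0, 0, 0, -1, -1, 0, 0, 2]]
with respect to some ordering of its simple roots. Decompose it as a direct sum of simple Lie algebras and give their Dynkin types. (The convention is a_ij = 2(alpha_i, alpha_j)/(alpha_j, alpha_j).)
A_5 (sl(6)) + F_4

The diagram associated to this matrix has two connected components: the simple roots {alpha_1, alpha_2, alpha_3, alpha_7, alpha_8} form a chain of 5 nodes with single edges (A_5), and {alpha_4, alpha_5, alpha_6, alpha_9} form a chain of 4 nodes with a double edge between the middle two (F_4). A semisimple Lie algebra decomposes uniquely as the direct sum of simple ideals, one per connected component of its Dynkin diagram, so g ≅ A_5 ⊕ F_4 (dimension 35 + 52 = 87).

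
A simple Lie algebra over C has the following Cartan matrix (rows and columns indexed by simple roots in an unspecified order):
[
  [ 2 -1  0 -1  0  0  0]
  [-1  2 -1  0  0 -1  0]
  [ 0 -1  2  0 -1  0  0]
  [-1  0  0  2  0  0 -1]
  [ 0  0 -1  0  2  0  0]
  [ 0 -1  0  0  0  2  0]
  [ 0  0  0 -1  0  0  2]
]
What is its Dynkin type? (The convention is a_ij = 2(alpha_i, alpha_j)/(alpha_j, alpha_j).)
The matrix has rank 7 with 2's on the diagonal. Reading the off-diagonal entries as Dynkin edges (a single edge where a_ij = a_ji = -1; a double or triple edge where a_ij * a_ji = 2 or 3), the diagram is a chain of 6 nodes with one extra node attached to the third node from one end (E_7). One simple-root ordering that puts it in standard form is (alpha_5, alpha_6, alpha_3, alpha_2, alpha_1, alpha_4, alpha_7). So the algebra is type E_7.

E_7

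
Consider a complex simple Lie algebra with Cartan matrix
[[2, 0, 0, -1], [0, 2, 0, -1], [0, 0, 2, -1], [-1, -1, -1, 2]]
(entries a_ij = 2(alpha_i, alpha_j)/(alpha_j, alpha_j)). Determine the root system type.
The matrix has rank 4 with 2's on the diagonal. Reading the off-diagonal entries as Dynkin edges (a single edge where a_ij = a_ji = -1; a double or triple edge where a_ij * a_ji = 2 or 3), the diagram is a chain of 2 nodes with a fork of two nodes at one end (D_4). One simple-root ordering that puts it in standard form is (alpha_1, alpha_4, alpha_2, alpha_3). So the algebra is type D_4, i.e. so(8).

D4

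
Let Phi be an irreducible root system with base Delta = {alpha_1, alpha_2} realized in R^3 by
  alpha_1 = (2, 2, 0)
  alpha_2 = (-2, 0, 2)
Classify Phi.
Compute the Cartan integers a_ij = 2(alpha_i, alpha_j)/(alpha_j, alpha_j); the resulting 2x2 Cartan matrix is
[[2, -1], [-1, 2]].
All simple roots have the same length, so the diagram is simply laced. The associated Dynkin diagram is a chain of 2 nodes with single edges (A_2), so the type is A_2 (the algebra sl(3)).

A_2 (sl(3))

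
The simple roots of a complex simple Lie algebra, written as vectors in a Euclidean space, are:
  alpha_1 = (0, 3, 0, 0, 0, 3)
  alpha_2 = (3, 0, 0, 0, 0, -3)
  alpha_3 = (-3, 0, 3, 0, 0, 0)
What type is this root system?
Compute the Cartan integers a_ij = 2(alpha_i, alpha_j)/(alpha_j, alpha_j); the resulting 3x3 Cartan matrix is
[[2, -1, 0], [-1, 2, -1], [0, -1, 2]].
All simple roots have the same length, so the diagram is simply laced. The associated Dynkin diagram is a chain of 3 nodes with single edges (A_3), so the type is A_3 (the algebra sl(4)).

A3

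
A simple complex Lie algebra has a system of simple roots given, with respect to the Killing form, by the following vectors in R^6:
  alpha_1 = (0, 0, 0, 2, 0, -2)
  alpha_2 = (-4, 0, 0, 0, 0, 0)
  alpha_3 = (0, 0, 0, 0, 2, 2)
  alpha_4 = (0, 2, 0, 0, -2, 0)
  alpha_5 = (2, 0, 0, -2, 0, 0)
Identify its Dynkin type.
C5

Compute the Cartan integers a_ij = 2(alpha_i, alpha_j)/(alpha_j, alpha_j); the resulting 5x5 Cartan matrix is
[[2, 0, -1, 0, -1], [0, 2, 0, 0, -2], [-1, 0, 2, -1, 0], [0, 0, -1, 2, 0], [-1, -1, 0, 0, 2]].
The roots have two lengths (squared-length ratio 2:1); the short ones are alpha_{1,3,4,5}. The associated Dynkin diagram is a chain of 5 nodes with a double edge at one end; the terminal node there is the unique long simple root (C_5), so the type is C_5 (the algebra sp(10)).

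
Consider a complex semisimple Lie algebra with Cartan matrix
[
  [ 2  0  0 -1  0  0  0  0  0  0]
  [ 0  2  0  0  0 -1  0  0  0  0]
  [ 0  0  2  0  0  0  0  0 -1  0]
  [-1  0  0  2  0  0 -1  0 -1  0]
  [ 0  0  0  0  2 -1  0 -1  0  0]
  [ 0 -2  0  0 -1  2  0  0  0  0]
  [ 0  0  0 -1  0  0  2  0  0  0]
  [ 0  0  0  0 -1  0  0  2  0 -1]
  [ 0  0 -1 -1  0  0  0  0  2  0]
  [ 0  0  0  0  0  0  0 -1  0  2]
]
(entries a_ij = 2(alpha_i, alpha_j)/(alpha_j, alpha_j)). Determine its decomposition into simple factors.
B5 + D5

The diagram associated to this matrix has two connected components: the simple roots {alpha_2, alpha_5, alpha_6, alpha_8, alpha_10} form a chain of 5 nodes with a double edge at one end; the terminal node there is the unique short simple root (B_5), and {alpha_1, alpha_3, alpha_4, alpha_7, alpha_9} form a chain of 3 nodes with a fork of two nodes at one end (D_5). A semisimple Lie algebra decomposes uniquely as the direct sum of simple ideals, one per connected component of its Dynkin diagram, so g ≅ B_5 ⊕ D_5 (dimension 55 + 45 = 100).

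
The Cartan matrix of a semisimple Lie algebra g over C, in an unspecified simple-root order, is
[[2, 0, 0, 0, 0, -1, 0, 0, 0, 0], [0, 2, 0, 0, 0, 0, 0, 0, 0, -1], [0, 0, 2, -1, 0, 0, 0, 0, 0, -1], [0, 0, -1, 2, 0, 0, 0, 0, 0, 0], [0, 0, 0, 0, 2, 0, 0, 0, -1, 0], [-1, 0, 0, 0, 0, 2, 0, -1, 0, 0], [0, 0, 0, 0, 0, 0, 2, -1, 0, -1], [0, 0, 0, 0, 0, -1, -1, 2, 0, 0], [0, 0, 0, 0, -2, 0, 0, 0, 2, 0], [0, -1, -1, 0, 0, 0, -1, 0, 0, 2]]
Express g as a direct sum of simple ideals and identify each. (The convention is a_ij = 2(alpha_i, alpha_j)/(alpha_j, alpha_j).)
B_2 ⊕ E_8

The diagram associated to this matrix has two connected components: the simple roots {alpha_5, alpha_9} form a chain of 2 nodes with a double edge at one end; the terminal node there is the unique short simple root (B_2), and {alpha_1, alpha_2, alpha_3, alpha_4, alpha_6, alpha_7, alpha_8, alpha_10} form a chain of 7 nodes with one extra node attached to the third node from one end (E_8). A semisimple Lie algebra decomposes uniquely as the direct sum of simple ideals, one per connected component of its Dynkin diagram, so g ≅ B_2 ⊕ E_8 (dimension 10 + 248 = 258).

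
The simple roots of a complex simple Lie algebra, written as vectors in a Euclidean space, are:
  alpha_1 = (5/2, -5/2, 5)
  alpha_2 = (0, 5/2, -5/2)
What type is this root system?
Compute the Cartan integers a_ij = 2(alpha_i, alpha_j)/(alpha_j, alpha_j); the resulting 2x2 Cartan matrix is
[[2, -3], [-1, 2]].
The roots have two lengths (squared-length ratio 3:1); the short ones are alpha_{2}. The associated Dynkin diagram is two nodes joined by a triple edge (G_2), so the type is G_2.

G_2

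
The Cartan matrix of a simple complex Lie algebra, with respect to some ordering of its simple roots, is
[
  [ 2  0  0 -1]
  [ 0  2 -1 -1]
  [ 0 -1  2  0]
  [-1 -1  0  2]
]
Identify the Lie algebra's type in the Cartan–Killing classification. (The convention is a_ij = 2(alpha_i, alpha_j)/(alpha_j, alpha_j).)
The matrix has rank 4 with 2's on the diagonal. Reading the off-diagonal entries as Dynkin edges (a single edge where a_ij = a_ji = -1; a double or triple edge where a_ij * a_ji = 2 or 3), the diagram is a chain of 4 nodes with single edges (A_4). One simple-root ordering that puts it in standard form is (alpha_1, alpha_4, alpha_2, alpha_3). So the algebra is type A_4, i.e. sl(5).

A4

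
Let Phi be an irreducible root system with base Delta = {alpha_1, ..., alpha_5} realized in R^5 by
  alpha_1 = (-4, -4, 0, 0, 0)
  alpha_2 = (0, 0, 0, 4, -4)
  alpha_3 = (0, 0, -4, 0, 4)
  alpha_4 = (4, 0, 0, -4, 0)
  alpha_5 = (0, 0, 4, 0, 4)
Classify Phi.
D_5 (so(10))

Compute the Cartan integers a_ij = 2(alpha_i, alpha_j)/(alpha_j, alpha_j); the resulting 5x5 Cartan matrix is
[[2, 0, 0, -1, 0], [0, 2, -1, -1, -1], [0, -1, 2, 0, 0], [-1, -1, 0, 2, 0], [0, -1, 0, 0, 2]].
All simple roots have the same length, so the diagram is simply laced. The associated Dynkin diagram is a chain of 3 nodes with a fork of two nodes at one end (D_5), so the type is D_5 (the algebra so(10)).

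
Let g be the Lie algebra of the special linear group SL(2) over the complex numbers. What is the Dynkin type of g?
This is sl(2), which has dimension 2^2 - 1 = 3 and rank 2 - 1 = 1 (a Cartan subalgebra is the diagonal traceless matrices). In the classification of classical Lie algebras, the special linear algebra sl(n+1) has type A_n; here n = 1, so the Dynkin diagram is a chain of 1 nodes with single edges (A_1). Hence the type is A_1.

A_1 (sl(2))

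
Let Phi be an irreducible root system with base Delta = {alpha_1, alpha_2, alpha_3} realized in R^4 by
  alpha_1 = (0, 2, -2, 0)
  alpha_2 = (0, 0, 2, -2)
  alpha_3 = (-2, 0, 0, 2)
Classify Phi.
A3

Compute the Cartan integers a_ij = 2(alpha_i, alpha_j)/(alpha_j, alpha_j); the resulting 3x3 Cartan matrix is
[[2, -1, 0], [-1, 2, -1], [0, -1, 2]].
All simple roots have the same length, so the diagram is simply laced. The associated Dynkin diagram is a chain of 3 nodes with single edges (A_3), so the type is A_3 (the algebra sl(4)).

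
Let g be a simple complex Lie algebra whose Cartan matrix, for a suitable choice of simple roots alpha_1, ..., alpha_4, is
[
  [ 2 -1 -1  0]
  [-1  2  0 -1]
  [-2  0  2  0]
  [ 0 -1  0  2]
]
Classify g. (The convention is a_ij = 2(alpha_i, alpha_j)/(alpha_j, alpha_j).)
The matrix has rank 4 with 2's on the diagonal. Reading the off-diagonal entries as Dynkin edges (a single edge where a_ij = a_ji = -1; a double or triple edge where a_ij * a_ji = 2 or 3), the diagram is a chain of 4 nodes with a double edge at one end; the terminal node there is the unique long simple root (C_4). One simple-root ordering that puts it in standard form is (alpha_4, alpha_2, alpha_1, alpha_3). So the algebra is type C_4, i.e. sp(8).

C_4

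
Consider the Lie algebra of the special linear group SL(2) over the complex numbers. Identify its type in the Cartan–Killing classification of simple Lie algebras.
This is sl(2), which has dimension 2^2 - 1 = 3 and rank 2 - 1 = 1 (a Cartan subalgebra is the diagonal traceless matrices). In the classification of classical Lie algebras, the special linear algebra sl(n+1) has type A_n; here n = 1, so the Dynkin diagram is a chain of 1 nodes with single edges (A_1). Hence the type is A_1.

A_1 (sl(2))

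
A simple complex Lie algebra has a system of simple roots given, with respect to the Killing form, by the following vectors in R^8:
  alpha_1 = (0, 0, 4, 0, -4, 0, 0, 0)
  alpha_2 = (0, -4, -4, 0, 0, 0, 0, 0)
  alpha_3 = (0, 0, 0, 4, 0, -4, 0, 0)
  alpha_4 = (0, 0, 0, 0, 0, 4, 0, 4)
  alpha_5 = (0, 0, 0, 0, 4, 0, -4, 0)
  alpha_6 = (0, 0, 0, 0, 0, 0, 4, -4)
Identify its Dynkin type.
Compute the Cartan integers a_ij = 2(alpha_i, alpha_j)/(alpha_j, alpha_j); the resulting 6x6 Cartan matrix is
[[2, -1, 0, 0, -1, 0], [-1, 2, 0, 0, 0, 0], [0, 0, 2, -1, 0, 0], [0, 0, -1, 2, 0, -1], [-1, 0, 0, 0, 2, -1], [0, 0, 0, -1, -1, 2]].
All simple roots have the same length, so the diagram is simply laced. The associated Dynkin diagram is a chain of 6 nodes with single edges (A_6), so the type is A_6 (the algebra sl(7)).

A6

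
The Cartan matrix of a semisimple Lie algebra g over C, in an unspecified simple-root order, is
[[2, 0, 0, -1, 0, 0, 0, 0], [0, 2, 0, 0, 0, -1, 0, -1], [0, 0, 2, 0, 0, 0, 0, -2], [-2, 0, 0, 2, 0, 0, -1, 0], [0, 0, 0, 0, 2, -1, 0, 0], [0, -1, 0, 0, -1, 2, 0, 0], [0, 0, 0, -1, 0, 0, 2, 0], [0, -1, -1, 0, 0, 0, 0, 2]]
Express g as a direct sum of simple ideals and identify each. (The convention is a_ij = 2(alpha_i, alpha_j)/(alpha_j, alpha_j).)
B_3 (so(7)) + C_5 (sp(10))

The diagram associated to this matrix has two connected components: the simple roots {alpha_1, alpha_4, alpha_7} form a chain of 3 nodes with a double edge at one end; the terminal node there is the unique short simple root (B_3), and {alpha_2, alpha_3, alpha_5, alpha_6, alpha_8} form a chain of 5 nodes with a double edge at one end; the terminal node there is the unique long simple root (C_5). A semisimple Lie algebra decomposes uniquely as the direct sum of simple ideals, one per connected component of its Dynkin diagram, so g ≅ B_3 ⊕ C_5 (dimension 21 + 55 = 76).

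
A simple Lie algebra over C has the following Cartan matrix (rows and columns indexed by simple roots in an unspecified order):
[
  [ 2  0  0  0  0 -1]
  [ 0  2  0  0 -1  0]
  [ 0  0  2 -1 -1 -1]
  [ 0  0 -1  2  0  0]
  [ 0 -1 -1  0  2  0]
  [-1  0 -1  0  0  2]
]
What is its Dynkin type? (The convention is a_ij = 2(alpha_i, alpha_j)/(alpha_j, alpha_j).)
E_6

The matrix has rank 6 with 2's on the diagonal. Reading the off-diagonal entries as Dynkin edges (a single edge where a_ij = a_ji = -1; a double or triple edge where a_ij * a_ji = 2 or 3), the diagram is a chain of 5 nodes with one extra node attached to the third node from one end (E_6). One simple-root ordering that puts it in standard form is (alpha_1, alpha_4, alpha_6, alpha_3, alpha_5, alpha_2). So the algebra is type E_6.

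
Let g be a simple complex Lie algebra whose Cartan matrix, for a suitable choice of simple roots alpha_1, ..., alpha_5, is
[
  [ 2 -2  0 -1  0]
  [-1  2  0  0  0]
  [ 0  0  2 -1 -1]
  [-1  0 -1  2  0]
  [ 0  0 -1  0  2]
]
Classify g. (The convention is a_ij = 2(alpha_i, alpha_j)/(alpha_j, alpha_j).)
The matrix has rank 5 with 2's on the diagonal. Reading the off-diagonal entries as Dynkin edges (a single edge where a_ij = a_ji = -1; a double or triple edge where a_ij * a_ji = 2 or 3), the diagram is a chain of 5 nodes with a double edge at one end; the terminal node there is the unique short simple root (B_5). One simple-root ordering that puts it in standard form is (alpha_5, alpha_3, alpha_4, alpha_1, alpha_2). So the algebra is type B_5, i.e. so(11).

type B_5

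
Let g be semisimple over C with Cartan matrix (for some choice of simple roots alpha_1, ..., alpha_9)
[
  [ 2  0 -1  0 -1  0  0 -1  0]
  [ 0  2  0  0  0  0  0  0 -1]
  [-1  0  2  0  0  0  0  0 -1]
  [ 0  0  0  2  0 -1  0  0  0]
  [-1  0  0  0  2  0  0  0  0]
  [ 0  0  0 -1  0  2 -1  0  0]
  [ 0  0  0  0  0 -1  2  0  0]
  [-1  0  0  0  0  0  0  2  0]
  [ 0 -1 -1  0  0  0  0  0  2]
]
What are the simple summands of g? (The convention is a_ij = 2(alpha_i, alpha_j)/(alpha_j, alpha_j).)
A_3 ⊕ D_6

The diagram associated to this matrix has two connected components: the simple roots {alpha_4, alpha_6, alpha_7} form a chain of 3 nodes with single edges (A_3), and {alpha_1, alpha_2, alpha_3, alpha_5, alpha_8, alpha_9} form a chain of 4 nodes with a fork of two nodes at one end (D_6). A semisimple Lie algebra decomposes uniquely as the direct sum of simple ideals, one per connected component of its Dynkin diagram, so g ≅ A_3 ⊕ D_6 (dimension 15 + 66 = 81).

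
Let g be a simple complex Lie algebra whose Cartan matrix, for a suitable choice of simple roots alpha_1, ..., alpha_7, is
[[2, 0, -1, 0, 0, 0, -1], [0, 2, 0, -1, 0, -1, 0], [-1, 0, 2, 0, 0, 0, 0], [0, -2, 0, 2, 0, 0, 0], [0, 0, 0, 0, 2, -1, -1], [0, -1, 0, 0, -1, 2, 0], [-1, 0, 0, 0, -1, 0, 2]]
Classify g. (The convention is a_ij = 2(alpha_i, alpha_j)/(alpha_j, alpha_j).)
The matrix has rank 7 with 2's on the diagonal. Reading the off-diagonal entries as Dynkin edges (a single edge where a_ij = a_ji = -1; a double or triple edge where a_ij * a_ji = 2 or 3), the diagram is a chain of 7 nodes with a double edge at one end; the terminal node there is the unique long simple root (C_7). One simple-root ordering that puts it in standard form is (alpha_3, alpha_1, alpha_7, alpha_5, alpha_6, alpha_2, alpha_4). So the algebra is type C_7, i.e. sp(14).

C_7 (sp(14))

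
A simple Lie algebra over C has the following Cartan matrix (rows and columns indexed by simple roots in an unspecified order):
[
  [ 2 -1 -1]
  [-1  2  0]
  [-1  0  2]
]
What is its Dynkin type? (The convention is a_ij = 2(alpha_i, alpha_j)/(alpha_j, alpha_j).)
The matrix has rank 3 with 2's on the diagonal. Reading the off-diagonal entries as Dynkin edges (a single edge where a_ij = a_ji = -1; a double or triple edge where a_ij * a_ji = 2 or 3), the diagram is a chain of 3 nodes with single edges (A_3). One simple-root ordering that puts it in standard form is (alpha_3, alpha_1, alpha_2). So the algebra is type A_3, i.e. sl(4).

A_3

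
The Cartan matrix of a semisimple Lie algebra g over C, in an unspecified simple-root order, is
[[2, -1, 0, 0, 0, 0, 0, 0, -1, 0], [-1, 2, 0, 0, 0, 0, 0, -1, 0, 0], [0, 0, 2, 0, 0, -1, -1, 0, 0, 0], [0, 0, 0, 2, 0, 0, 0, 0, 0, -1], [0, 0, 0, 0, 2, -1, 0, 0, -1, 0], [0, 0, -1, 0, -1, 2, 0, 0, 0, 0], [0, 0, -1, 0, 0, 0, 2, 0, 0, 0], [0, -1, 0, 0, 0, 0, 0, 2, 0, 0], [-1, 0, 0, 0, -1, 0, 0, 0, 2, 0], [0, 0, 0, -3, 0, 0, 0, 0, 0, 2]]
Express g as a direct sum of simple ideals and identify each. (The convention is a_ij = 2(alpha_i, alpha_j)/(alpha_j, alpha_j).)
The diagram associated to this matrix has two connected components: the simple roots {alpha_1, alpha_2, alpha_3, alpha_5, alpha_6, alpha_7, alpha_8, alpha_9} form a chain of 8 nodes with single edges (A_8), and {alpha_4, alpha_10} form two nodes joined by a triple edge (G_2). A semisimple Lie algebra decomposes uniquely as the direct sum of simple ideals, one per connected component of its Dynkin diagram, so g ≅ A_8 ⊕ G_2 (dimension 80 + 14 = 94).

A_8 (sl(9)) + G_2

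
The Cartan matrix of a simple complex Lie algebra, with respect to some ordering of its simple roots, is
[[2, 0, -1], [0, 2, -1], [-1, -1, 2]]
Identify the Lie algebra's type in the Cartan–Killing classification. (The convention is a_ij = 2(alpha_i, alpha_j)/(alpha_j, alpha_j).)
The matrix has rank 3 with 2's on the diagonal. Reading the off-diagonal entries as Dynkin edges (a single edge where a_ij = a_ji = -1; a double or triple edge where a_ij * a_ji = 2 or 3), the diagram is a chain of 3 nodes with single edges (A_3). One simple-root ordering that puts it in standard form is (alpha_2, alpha_3, alpha_1). So the algebra is type A_3, i.e. sl(4).

type A_3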